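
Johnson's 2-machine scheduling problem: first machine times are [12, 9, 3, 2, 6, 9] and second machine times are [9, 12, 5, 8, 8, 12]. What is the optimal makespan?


Apply Johnson's rule:
  Group 1 (a <= b): [(4, 2, 8), (3, 3, 5), (5, 6, 8), (2, 9, 12), (6, 9, 12)]
  Group 2 (a > b): [(1, 12, 9)]
Optimal job order: [4, 3, 5, 2, 6, 1]
Schedule:
  Job 4: M1 done at 2, M2 done at 10
  Job 3: M1 done at 5, M2 done at 15
  Job 5: M1 done at 11, M2 done at 23
  Job 2: M1 done at 20, M2 done at 35
  Job 6: M1 done at 29, M2 done at 47
  Job 1: M1 done at 41, M2 done at 56
Makespan = 56

56


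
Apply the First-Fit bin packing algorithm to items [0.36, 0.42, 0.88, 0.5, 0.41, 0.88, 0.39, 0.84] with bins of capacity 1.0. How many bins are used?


Place items sequentially using First-Fit:
  Item 0.36 -> new Bin 1
  Item 0.42 -> Bin 1 (now 0.78)
  Item 0.88 -> new Bin 2
  Item 0.5 -> new Bin 3
  Item 0.41 -> Bin 3 (now 0.91)
  Item 0.88 -> new Bin 4
  Item 0.39 -> new Bin 5
  Item 0.84 -> new Bin 6
Total bins used = 6

6


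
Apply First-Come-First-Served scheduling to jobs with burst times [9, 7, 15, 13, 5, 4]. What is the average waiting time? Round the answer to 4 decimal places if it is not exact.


FCFS order (as given): [9, 7, 15, 13, 5, 4]
Waiting times:
  Job 1: wait = 0
  Job 2: wait = 9
  Job 3: wait = 16
  Job 4: wait = 31
  Job 5: wait = 44
  Job 6: wait = 49
Sum of waiting times = 149
Average waiting time = 149/6 = 24.8333

24.8333


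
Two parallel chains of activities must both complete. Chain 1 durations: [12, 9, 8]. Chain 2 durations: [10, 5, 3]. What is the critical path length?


Path A total = 12 + 9 + 8 = 29
Path B total = 10 + 5 + 3 = 18
Critical path = longest path = max(29, 18) = 29

29


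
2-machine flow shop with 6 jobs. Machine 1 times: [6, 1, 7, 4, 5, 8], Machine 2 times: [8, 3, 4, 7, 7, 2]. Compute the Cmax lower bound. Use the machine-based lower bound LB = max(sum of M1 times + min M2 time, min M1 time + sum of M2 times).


LB1 = sum(M1 times) + min(M2 times) = 31 + 2 = 33
LB2 = min(M1 times) + sum(M2 times) = 1 + 31 = 32
Lower bound = max(LB1, LB2) = max(33, 32) = 33

33


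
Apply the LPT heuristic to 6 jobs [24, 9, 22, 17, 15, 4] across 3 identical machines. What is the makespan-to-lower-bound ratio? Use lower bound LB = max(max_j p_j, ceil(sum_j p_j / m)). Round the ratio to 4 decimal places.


LPT order: [24, 22, 17, 15, 9, 4]
Machine loads after assignment: [28, 31, 32]
LPT makespan = 32
Lower bound = max(max_job, ceil(total/3)) = max(24, 31) = 31
Ratio = 32 / 31 = 1.0323

1.0323


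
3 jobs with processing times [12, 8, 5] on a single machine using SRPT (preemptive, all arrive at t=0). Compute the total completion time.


Since all jobs arrive at t=0, SRPT equals SPT ordering.
SPT order: [5, 8, 12]
Completion times:
  Job 1: p=5, C=5
  Job 2: p=8, C=13
  Job 3: p=12, C=25
Total completion time = 5 + 13 + 25 = 43

43


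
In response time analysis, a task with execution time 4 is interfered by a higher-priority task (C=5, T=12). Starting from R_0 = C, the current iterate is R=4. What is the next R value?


R_next = C + ceil(R_prev / T_hp) * C_hp
ceil(4 / 12) = ceil(0.3333) = 1
Interference = 1 * 5 = 5
R_next = 4 + 5 = 9

9


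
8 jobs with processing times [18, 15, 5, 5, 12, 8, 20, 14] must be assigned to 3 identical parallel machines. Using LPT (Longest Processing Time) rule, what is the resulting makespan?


Sort jobs in decreasing order (LPT): [20, 18, 15, 14, 12, 8, 5, 5]
Assign each job to the least loaded machine:
  Machine 1: jobs [20, 8, 5], load = 33
  Machine 2: jobs [18, 12], load = 30
  Machine 3: jobs [15, 14, 5], load = 34
Makespan = max load = 34

34


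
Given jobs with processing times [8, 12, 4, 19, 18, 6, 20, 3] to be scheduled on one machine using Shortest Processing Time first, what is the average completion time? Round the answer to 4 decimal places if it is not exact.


Sort jobs by processing time (SPT order): [3, 4, 6, 8, 12, 18, 19, 20]
Compute completion times sequentially:
  Job 1: processing = 3, completes at 3
  Job 2: processing = 4, completes at 7
  Job 3: processing = 6, completes at 13
  Job 4: processing = 8, completes at 21
  Job 5: processing = 12, completes at 33
  Job 6: processing = 18, completes at 51
  Job 7: processing = 19, completes at 70
  Job 8: processing = 20, completes at 90
Sum of completion times = 288
Average completion time = 288/8 = 36.0

36.0


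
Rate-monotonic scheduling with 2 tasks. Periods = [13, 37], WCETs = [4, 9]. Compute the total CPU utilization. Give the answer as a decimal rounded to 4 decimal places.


Compute individual utilizations (exact fractions):
  Task 1: C/T = 4/13 (approx. 0.3077)
  Task 2: C/T = 9/37 (approx. 0.2432)
Total utilization U = 4/13 + 9/37 = 265/481
Rounded to 4 decimal places: U = 0.5509
RM (Liu & Layland) bound for 2 tasks = 0.828427; compare with U = 265/481 (approx. 0.550936)
U <= bound, so schedulable by RM sufficient condition.

0.5509


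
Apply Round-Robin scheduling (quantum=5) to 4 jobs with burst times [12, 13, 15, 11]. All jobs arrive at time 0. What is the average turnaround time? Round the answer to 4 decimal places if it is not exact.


Time quantum = 5
Execution trace:
  J1 runs 5 units, time = 5
  J2 runs 5 units, time = 10
  J3 runs 5 units, time = 15
  J4 runs 5 units, time = 20
  J1 runs 5 units, time = 25
  J2 runs 5 units, time = 30
  J3 runs 5 units, time = 35
  J4 runs 5 units, time = 40
  J1 runs 2 units, time = 42
  J2 runs 3 units, time = 45
  J3 runs 5 units, time = 50
  J4 runs 1 units, time = 51
Finish times: [42, 45, 50, 51]
Average turnaround = 188/4 = 47.0

47.0


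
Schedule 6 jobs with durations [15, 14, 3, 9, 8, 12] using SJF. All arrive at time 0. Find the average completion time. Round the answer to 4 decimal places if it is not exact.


SJF order (ascending): [3, 8, 9, 12, 14, 15]
Completion times:
  Job 1: burst=3, C=3
  Job 2: burst=8, C=11
  Job 3: burst=9, C=20
  Job 4: burst=12, C=32
  Job 5: burst=14, C=46
  Job 6: burst=15, C=61
Average completion = 173/6 = 28.8333

28.8333


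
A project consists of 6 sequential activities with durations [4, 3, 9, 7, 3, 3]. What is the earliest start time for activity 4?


Activity 4 starts after activities 1 through 3 complete.
Predecessor durations: [4, 3, 9]
ES = 4 + 3 + 9 = 16

16


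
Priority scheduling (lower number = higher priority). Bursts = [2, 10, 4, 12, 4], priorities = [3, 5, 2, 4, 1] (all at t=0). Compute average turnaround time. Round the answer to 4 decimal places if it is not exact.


Sort by priority (ascending = highest first):
Order: [(1, 4), (2, 4), (3, 2), (4, 12), (5, 10)]
Completion times:
  Priority 1, burst=4, C=4
  Priority 2, burst=4, C=8
  Priority 3, burst=2, C=10
  Priority 4, burst=12, C=22
  Priority 5, burst=10, C=32
Average turnaround = 76/5 = 15.2

15.2


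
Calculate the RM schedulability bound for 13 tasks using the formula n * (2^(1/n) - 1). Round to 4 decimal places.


Compute 2^(1/13) = 1.0547660765
Subtract 1: 1.0547660765 - 1 = 0.0547660765
Multiply by n: 13 * 0.0547660765 = 0.7119589945
Round to 4 dp: 0.7120

0.7120


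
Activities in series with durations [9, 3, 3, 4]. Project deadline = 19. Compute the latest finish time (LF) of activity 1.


LF(activity 1) = deadline - sum of successor durations
Successors: activities 2 through 4 with durations [3, 3, 4]
Sum of successor durations = 10
LF = 19 - 10 = 9

9


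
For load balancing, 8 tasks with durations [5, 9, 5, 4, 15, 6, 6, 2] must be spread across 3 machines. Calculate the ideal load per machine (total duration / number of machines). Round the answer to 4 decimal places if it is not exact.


Total processing time = 5 + 9 + 5 + 4 + 15 + 6 + 6 + 2 = 52
Number of machines = 3
Ideal balanced load = 52 / 3 = 17.3333

17.3333


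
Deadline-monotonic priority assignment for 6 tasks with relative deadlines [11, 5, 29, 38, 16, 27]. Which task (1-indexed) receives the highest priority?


Sort tasks by relative deadline (ascending):
  Task 2: deadline = 5
  Task 1: deadline = 11
  Task 5: deadline = 16
  Task 6: deadline = 27
  Task 3: deadline = 29
  Task 4: deadline = 38
Priority order (highest first): [2, 1, 5, 6, 3, 4]
Highest priority task = 2

2


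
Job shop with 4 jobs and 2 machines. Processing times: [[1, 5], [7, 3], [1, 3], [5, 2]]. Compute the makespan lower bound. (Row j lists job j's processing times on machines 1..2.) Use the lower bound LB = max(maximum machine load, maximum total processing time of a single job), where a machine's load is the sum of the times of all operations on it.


Machine loads:
  Machine 1: 1 + 7 + 1 + 5 = 14
  Machine 2: 5 + 3 + 3 + 2 = 13
Max machine load = 14
Job totals:
  Job 1: 6
  Job 2: 10
  Job 3: 4
  Job 4: 7
Max job total = 10
Lower bound = max(14, 10) = 14

14


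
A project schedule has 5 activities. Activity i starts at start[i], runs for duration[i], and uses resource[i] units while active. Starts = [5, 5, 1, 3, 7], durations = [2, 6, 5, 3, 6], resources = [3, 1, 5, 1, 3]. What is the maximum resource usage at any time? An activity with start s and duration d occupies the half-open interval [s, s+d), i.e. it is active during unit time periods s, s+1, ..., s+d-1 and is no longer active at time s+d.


Each activity i is active on [start_i, start_i + duration_i).
Compute total resource usage per time slot:
  t=0: active resources = [], total = 0
  t=1: active resources = [5], total = 5
  t=2: active resources = [5], total = 5
  t=3: active resources = [5, 1], total = 6
  t=4: active resources = [5, 1], total = 6
  t=5: active resources = [3, 1, 5, 1], total = 10
  t=6: active resources = [3, 1], total = 4
  t=7: active resources = [1, 3], total = 4
  t=8: active resources = [1, 3], total = 4
  t=9: active resources = [1, 3], total = 4
  t=10: active resources = [1, 3], total = 4
  t=11: active resources = [3], total = 3
  t=12: active resources = [3], total = 3
Peak resource demand = 10

10


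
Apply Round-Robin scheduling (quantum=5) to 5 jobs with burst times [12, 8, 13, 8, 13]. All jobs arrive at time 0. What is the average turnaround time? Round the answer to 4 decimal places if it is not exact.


Time quantum = 5
Execution trace:
  J1 runs 5 units, time = 5
  J2 runs 5 units, time = 10
  J3 runs 5 units, time = 15
  J4 runs 5 units, time = 20
  J5 runs 5 units, time = 25
  J1 runs 5 units, time = 30
  J2 runs 3 units, time = 33
  J3 runs 5 units, time = 38
  J4 runs 3 units, time = 41
  J5 runs 5 units, time = 46
  J1 runs 2 units, time = 48
  J3 runs 3 units, time = 51
  J5 runs 3 units, time = 54
Finish times: [48, 33, 51, 41, 54]
Average turnaround = 227/5 = 45.4

45.4


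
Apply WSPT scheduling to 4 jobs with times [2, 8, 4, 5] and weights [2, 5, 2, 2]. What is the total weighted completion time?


Compute p/w ratios and sort ascending (WSPT): [(2, 2), (8, 5), (4, 2), (5, 2)]
Compute weighted completion times:
  Job (p=2,w=2): C=2, w*C=2*2=4
  Job (p=8,w=5): C=10, w*C=5*10=50
  Job (p=4,w=2): C=14, w*C=2*14=28
  Job (p=5,w=2): C=19, w*C=2*19=38
Total weighted completion time = 120

120


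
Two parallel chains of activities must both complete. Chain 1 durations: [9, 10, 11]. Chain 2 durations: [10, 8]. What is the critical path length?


Path A total = 9 + 10 + 11 = 30
Path B total = 10 + 8 = 18
Critical path = longest path = max(30, 18) = 30

30


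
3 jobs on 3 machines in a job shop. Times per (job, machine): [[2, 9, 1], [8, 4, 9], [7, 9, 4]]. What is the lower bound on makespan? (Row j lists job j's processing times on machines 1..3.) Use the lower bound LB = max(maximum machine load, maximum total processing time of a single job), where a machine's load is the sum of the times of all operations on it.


Machine loads:
  Machine 1: 2 + 8 + 7 = 17
  Machine 2: 9 + 4 + 9 = 22
  Machine 3: 1 + 9 + 4 = 14
Max machine load = 22
Job totals:
  Job 1: 12
  Job 2: 21
  Job 3: 20
Max job total = 21
Lower bound = max(22, 21) = 22

22


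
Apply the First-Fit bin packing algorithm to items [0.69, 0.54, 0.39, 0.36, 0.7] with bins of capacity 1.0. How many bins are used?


Place items sequentially using First-Fit:
  Item 0.69 -> new Bin 1
  Item 0.54 -> new Bin 2
  Item 0.39 -> Bin 2 (now 0.93)
  Item 0.36 -> new Bin 3
  Item 0.7 -> new Bin 4
Total bins used = 4

4


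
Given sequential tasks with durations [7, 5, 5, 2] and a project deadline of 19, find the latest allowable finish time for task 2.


LF(activity 2) = deadline - sum of successor durations
Successors: activities 3 through 4 with durations [5, 2]
Sum of successor durations = 7
LF = 19 - 7 = 12

12


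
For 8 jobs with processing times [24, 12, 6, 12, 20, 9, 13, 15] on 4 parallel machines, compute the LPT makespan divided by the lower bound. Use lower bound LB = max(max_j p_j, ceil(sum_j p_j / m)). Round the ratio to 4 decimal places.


LPT order: [24, 20, 15, 13, 12, 12, 9, 6]
Machine loads after assignment: [30, 29, 27, 25]
LPT makespan = 30
Lower bound = max(max_job, ceil(total/4)) = max(24, 28) = 28
Ratio = 30 / 28 = 1.0714

1.0714


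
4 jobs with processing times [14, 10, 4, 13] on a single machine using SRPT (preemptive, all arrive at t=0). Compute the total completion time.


Since all jobs arrive at t=0, SRPT equals SPT ordering.
SPT order: [4, 10, 13, 14]
Completion times:
  Job 1: p=4, C=4
  Job 2: p=10, C=14
  Job 3: p=13, C=27
  Job 4: p=14, C=41
Total completion time = 4 + 14 + 27 + 41 = 86

86


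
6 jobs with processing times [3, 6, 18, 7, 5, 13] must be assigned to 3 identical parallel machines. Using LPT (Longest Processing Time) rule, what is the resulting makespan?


Sort jobs in decreasing order (LPT): [18, 13, 7, 6, 5, 3]
Assign each job to the least loaded machine:
  Machine 1: jobs [18], load = 18
  Machine 2: jobs [13, 5], load = 18
  Machine 3: jobs [7, 6, 3], load = 16
Makespan = max load = 18

18


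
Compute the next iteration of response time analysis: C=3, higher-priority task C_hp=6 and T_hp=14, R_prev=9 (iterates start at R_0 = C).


R_next = C + ceil(R_prev / T_hp) * C_hp
ceil(9 / 14) = ceil(0.6429) = 1
Interference = 1 * 6 = 6
R_next = 3 + 6 = 9
R_next = R_prev, so the iteration has converged (response time = 9).

9


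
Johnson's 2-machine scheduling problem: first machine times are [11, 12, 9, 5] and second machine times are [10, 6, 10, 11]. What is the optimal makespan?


Apply Johnson's rule:
  Group 1 (a <= b): [(4, 5, 11), (3, 9, 10)]
  Group 2 (a > b): [(1, 11, 10), (2, 12, 6)]
Optimal job order: [4, 3, 1, 2]
Schedule:
  Job 4: M1 done at 5, M2 done at 16
  Job 3: M1 done at 14, M2 done at 26
  Job 1: M1 done at 25, M2 done at 36
  Job 2: M1 done at 37, M2 done at 43
Makespan = 43

43


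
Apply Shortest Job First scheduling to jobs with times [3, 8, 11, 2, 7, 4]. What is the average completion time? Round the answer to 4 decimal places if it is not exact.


SJF order (ascending): [2, 3, 4, 7, 8, 11]
Completion times:
  Job 1: burst=2, C=2
  Job 2: burst=3, C=5
  Job 3: burst=4, C=9
  Job 4: burst=7, C=16
  Job 5: burst=8, C=24
  Job 6: burst=11, C=35
Average completion = 91/6 = 15.1667

15.1667


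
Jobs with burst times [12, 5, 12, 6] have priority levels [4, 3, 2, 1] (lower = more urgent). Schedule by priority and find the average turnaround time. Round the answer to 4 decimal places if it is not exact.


Sort by priority (ascending = highest first):
Order: [(1, 6), (2, 12), (3, 5), (4, 12)]
Completion times:
  Priority 1, burst=6, C=6
  Priority 2, burst=12, C=18
  Priority 3, burst=5, C=23
  Priority 4, burst=12, C=35
Average turnaround = 82/4 = 20.5

20.5


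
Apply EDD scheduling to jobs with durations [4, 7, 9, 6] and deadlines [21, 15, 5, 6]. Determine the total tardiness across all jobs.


Sort by due date (EDD order): [(9, 5), (6, 6), (7, 15), (4, 21)]
Compute completion times and tardiness:
  Job 1: p=9, d=5, C=9, tardiness=max(0,9-5)=4
  Job 2: p=6, d=6, C=15, tardiness=max(0,15-6)=9
  Job 3: p=7, d=15, C=22, tardiness=max(0,22-15)=7
  Job 4: p=4, d=21, C=26, tardiness=max(0,26-21)=5
Total tardiness = 25

25


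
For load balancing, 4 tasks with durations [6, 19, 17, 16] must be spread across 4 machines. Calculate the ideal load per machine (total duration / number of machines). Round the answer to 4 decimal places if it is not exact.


Total processing time = 6 + 19 + 17 + 16 = 58
Number of machines = 4
Ideal balanced load = 58 / 4 = 14.5

14.5


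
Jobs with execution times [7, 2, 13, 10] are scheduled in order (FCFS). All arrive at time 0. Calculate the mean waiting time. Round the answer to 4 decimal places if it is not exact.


FCFS order (as given): [7, 2, 13, 10]
Waiting times:
  Job 1: wait = 0
  Job 2: wait = 7
  Job 3: wait = 9
  Job 4: wait = 22
Sum of waiting times = 38
Average waiting time = 38/4 = 9.5

9.5


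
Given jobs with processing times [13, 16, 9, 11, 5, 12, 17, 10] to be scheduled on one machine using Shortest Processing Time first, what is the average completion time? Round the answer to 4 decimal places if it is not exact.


Sort jobs by processing time (SPT order): [5, 9, 10, 11, 12, 13, 16, 17]
Compute completion times sequentially:
  Job 1: processing = 5, completes at 5
  Job 2: processing = 9, completes at 14
  Job 3: processing = 10, completes at 24
  Job 4: processing = 11, completes at 35
  Job 5: processing = 12, completes at 47
  Job 6: processing = 13, completes at 60
  Job 7: processing = 16, completes at 76
  Job 8: processing = 17, completes at 93
Sum of completion times = 354
Average completion time = 354/8 = 44.25

44.25


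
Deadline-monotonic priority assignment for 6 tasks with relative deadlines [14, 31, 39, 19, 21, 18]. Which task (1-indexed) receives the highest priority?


Sort tasks by relative deadline (ascending):
  Task 1: deadline = 14
  Task 6: deadline = 18
  Task 4: deadline = 19
  Task 5: deadline = 21
  Task 2: deadline = 31
  Task 3: deadline = 39
Priority order (highest first): [1, 6, 4, 5, 2, 3]
Highest priority task = 1

1


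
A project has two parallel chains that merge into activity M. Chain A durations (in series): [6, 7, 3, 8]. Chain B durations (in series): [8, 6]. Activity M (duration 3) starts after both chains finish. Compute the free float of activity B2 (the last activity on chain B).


ES(B2) = sum of predecessors on chain B = 8
EF(B2) = ES + duration = 8 + 6 = 14
Successor of B2 is M. ES(M) = max(sum(A), sum(B)) = max(24, 14) = 24
Free float = ES(successor) - EF(current) = 24 - 14 = 10

10


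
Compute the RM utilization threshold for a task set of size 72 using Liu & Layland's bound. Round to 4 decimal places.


Compute 2^(1/72) = 1.0096735332
Subtract 1: 1.0096735332 - 1 = 0.0096735332
Multiply by n: 72 * 0.0096735332 = 0.6964943904
Round to 4 dp: 0.6965

0.6965


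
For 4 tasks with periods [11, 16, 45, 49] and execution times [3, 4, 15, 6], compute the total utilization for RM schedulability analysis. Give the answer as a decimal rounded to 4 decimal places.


Compute individual utilizations (exact fractions):
  Task 1: C/T = 3/11 (approx. 0.2727)
  Task 2: C/T = 4/16 = 1/4 (approx. 0.25)
  Task 3: C/T = 15/45 = 1/3 (approx. 0.3333)
  Task 4: C/T = 6/49 (approx. 0.1224)
Total utilization U = 3/11 + 1/4 + 1/3 + 6/49 = 6329/6468
Rounded to 4 decimal places: U = 0.9785
RM (Liu & Layland) bound for 4 tasks = 0.756828; compare with U = 6329/6468 (approx. 0.978510)
bound < U <= 1, so the RM sufficient condition is not met (inconclusive; an exact test such as response-time analysis is needed).

0.9785


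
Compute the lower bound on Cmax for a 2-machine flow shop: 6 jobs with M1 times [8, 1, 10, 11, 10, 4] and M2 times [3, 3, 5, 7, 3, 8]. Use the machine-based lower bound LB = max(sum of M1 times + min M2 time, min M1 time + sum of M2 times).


LB1 = sum(M1 times) + min(M2 times) = 44 + 3 = 47
LB2 = min(M1 times) + sum(M2 times) = 1 + 29 = 30
Lower bound = max(LB1, LB2) = max(47, 30) = 47

47


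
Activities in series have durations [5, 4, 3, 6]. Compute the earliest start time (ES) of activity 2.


Activity 2 starts after activities 1 through 1 complete.
Predecessor durations: [5]
ES = 5 = 5

5


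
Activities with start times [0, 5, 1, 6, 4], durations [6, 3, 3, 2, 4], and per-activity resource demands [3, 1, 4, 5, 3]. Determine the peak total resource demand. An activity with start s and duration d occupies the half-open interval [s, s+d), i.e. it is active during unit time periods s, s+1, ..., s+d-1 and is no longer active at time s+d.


Each activity i is active on [start_i, start_i + duration_i).
Compute total resource usage per time slot:
  t=0: active resources = [3], total = 3
  t=1: active resources = [3, 4], total = 7
  t=2: active resources = [3, 4], total = 7
  t=3: active resources = [3, 4], total = 7
  t=4: active resources = [3, 3], total = 6
  t=5: active resources = [3, 1, 3], total = 7
  t=6: active resources = [1, 5, 3], total = 9
  t=7: active resources = [1, 5, 3], total = 9
Peak resource demand = 9

9


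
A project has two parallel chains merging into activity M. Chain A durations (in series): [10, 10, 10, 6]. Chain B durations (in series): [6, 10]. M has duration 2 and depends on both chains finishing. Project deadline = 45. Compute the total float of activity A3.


Forward pass: ES(A3) = sum of predecessors on chain A = 20
EF = ES + duration = 20 + 10 = 30
Backward pass: LF(M) = deadline = 45; LS(M) = 45 - 2 = 43
LF(A3) = LS(M) - sum(successors on chain A) = 43 - 6 = 37
LS = LF - duration = 37 - 10 = 27
Total float = LS - ES = 27 - 20 = 7

7


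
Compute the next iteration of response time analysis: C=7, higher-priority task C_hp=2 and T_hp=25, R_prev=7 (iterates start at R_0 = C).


R_next = C + ceil(R_prev / T_hp) * C_hp
ceil(7 / 25) = ceil(0.28) = 1
Interference = 1 * 2 = 2
R_next = 7 + 2 = 9

9


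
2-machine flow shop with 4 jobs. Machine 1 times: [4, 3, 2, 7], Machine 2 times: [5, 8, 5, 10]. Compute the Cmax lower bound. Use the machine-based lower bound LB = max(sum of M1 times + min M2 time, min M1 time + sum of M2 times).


LB1 = sum(M1 times) + min(M2 times) = 16 + 5 = 21
LB2 = min(M1 times) + sum(M2 times) = 2 + 28 = 30
Lower bound = max(LB1, LB2) = max(21, 30) = 30

30


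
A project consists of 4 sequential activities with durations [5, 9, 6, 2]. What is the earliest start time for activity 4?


Activity 4 starts after activities 1 through 3 complete.
Predecessor durations: [5, 9, 6]
ES = 5 + 9 + 6 = 20

20


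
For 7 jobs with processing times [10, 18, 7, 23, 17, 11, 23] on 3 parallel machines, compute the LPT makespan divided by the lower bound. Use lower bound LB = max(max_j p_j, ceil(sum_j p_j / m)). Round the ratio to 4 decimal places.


LPT order: [23, 23, 18, 17, 11, 10, 7]
Machine loads after assignment: [34, 40, 35]
LPT makespan = 40
Lower bound = max(max_job, ceil(total/3)) = max(23, 37) = 37
Ratio = 40 / 37 = 1.0811

1.0811


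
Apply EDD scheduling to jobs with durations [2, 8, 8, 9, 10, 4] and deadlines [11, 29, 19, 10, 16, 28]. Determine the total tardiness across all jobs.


Sort by due date (EDD order): [(9, 10), (2, 11), (10, 16), (8, 19), (4, 28), (8, 29)]
Compute completion times and tardiness:
  Job 1: p=9, d=10, C=9, tardiness=max(0,9-10)=0
  Job 2: p=2, d=11, C=11, tardiness=max(0,11-11)=0
  Job 3: p=10, d=16, C=21, tardiness=max(0,21-16)=5
  Job 4: p=8, d=19, C=29, tardiness=max(0,29-19)=10
  Job 5: p=4, d=28, C=33, tardiness=max(0,33-28)=5
  Job 6: p=8, d=29, C=41, tardiness=max(0,41-29)=12
Total tardiness = 32

32


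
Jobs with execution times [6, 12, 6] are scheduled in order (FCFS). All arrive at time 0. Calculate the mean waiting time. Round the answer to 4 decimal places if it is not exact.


FCFS order (as given): [6, 12, 6]
Waiting times:
  Job 1: wait = 0
  Job 2: wait = 6
  Job 3: wait = 18
Sum of waiting times = 24
Average waiting time = 24/3 = 8.0

8.0


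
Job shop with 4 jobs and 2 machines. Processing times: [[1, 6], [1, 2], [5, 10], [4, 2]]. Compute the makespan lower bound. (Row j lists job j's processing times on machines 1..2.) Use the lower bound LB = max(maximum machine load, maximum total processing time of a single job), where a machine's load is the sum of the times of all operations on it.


Machine loads:
  Machine 1: 1 + 1 + 5 + 4 = 11
  Machine 2: 6 + 2 + 10 + 2 = 20
Max machine load = 20
Job totals:
  Job 1: 7
  Job 2: 3
  Job 3: 15
  Job 4: 6
Max job total = 15
Lower bound = max(20, 15) = 20

20


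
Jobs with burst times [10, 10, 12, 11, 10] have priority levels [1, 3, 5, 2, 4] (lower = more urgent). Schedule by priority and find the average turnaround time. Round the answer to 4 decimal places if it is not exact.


Sort by priority (ascending = highest first):
Order: [(1, 10), (2, 11), (3, 10), (4, 10), (5, 12)]
Completion times:
  Priority 1, burst=10, C=10
  Priority 2, burst=11, C=21
  Priority 3, burst=10, C=31
  Priority 4, burst=10, C=41
  Priority 5, burst=12, C=53
Average turnaround = 156/5 = 31.2

31.2


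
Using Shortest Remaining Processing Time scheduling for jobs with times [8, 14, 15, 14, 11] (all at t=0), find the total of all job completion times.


Since all jobs arrive at t=0, SRPT equals SPT ordering.
SPT order: [8, 11, 14, 14, 15]
Completion times:
  Job 1: p=8, C=8
  Job 2: p=11, C=19
  Job 3: p=14, C=33
  Job 4: p=14, C=47
  Job 5: p=15, C=62
Total completion time = 8 + 19 + 33 + 47 + 62 = 169

169


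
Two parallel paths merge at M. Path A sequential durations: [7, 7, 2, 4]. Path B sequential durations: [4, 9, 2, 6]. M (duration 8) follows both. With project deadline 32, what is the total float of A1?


Forward pass: ES(A1) = sum of predecessors on chain A = 0
EF = ES + duration = 0 + 7 = 7
Backward pass: LF(M) = deadline = 32; LS(M) = 32 - 8 = 24
LF(A1) = LS(M) - sum(successors on chain A) = 24 - 13 = 11
LS = LF - duration = 11 - 7 = 4
Total float = LS - ES = 4 - 0 = 4

4


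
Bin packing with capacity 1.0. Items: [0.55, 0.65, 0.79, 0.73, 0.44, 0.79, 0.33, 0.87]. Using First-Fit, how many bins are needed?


Place items sequentially using First-Fit:
  Item 0.55 -> new Bin 1
  Item 0.65 -> new Bin 2
  Item 0.79 -> new Bin 3
  Item 0.73 -> new Bin 4
  Item 0.44 -> Bin 1 (now 0.99)
  Item 0.79 -> new Bin 5
  Item 0.33 -> Bin 2 (now 0.98)
  Item 0.87 -> new Bin 6
Total bins used = 6

6


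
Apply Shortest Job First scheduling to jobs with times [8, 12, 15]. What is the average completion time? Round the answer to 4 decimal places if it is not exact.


SJF order (ascending): [8, 12, 15]
Completion times:
  Job 1: burst=8, C=8
  Job 2: burst=12, C=20
  Job 3: burst=15, C=35
Average completion = 63/3 = 21.0

21.0


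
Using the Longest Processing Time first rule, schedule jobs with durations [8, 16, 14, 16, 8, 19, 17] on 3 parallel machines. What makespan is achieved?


Sort jobs in decreasing order (LPT): [19, 17, 16, 16, 14, 8, 8]
Assign each job to the least loaded machine:
  Machine 1: jobs [19, 8, 8], load = 35
  Machine 2: jobs [17, 14], load = 31
  Machine 3: jobs [16, 16], load = 32
Makespan = max load = 35

35


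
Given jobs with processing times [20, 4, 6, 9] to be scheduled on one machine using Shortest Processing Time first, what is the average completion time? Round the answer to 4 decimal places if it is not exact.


Sort jobs by processing time (SPT order): [4, 6, 9, 20]
Compute completion times sequentially:
  Job 1: processing = 4, completes at 4
  Job 2: processing = 6, completes at 10
  Job 3: processing = 9, completes at 19
  Job 4: processing = 20, completes at 39
Sum of completion times = 72
Average completion time = 72/4 = 18.0

18.0


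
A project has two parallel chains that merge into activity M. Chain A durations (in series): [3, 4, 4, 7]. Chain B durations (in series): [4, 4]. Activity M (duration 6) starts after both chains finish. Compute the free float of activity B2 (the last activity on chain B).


ES(B2) = sum of predecessors on chain B = 4
EF(B2) = ES + duration = 4 + 4 = 8
Successor of B2 is M. ES(M) = max(sum(A), sum(B)) = max(18, 8) = 18
Free float = ES(successor) - EF(current) = 18 - 8 = 10

10


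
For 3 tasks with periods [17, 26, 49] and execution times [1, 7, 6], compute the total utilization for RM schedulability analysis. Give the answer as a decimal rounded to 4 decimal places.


Compute individual utilizations (exact fractions):
  Task 1: C/T = 1/17 (approx. 0.0588)
  Task 2: C/T = 7/26 (approx. 0.2692)
  Task 3: C/T = 6/49 (approx. 0.1224)
Total utilization U = 1/17 + 7/26 + 6/49 = 9757/21658
Rounded to 4 decimal places: U = 0.4505
RM (Liu & Layland) bound for 3 tasks = 0.779763; compare with U = 9757/21658 (approx. 0.450503)
U <= bound, so schedulable by RM sufficient condition.

0.4505


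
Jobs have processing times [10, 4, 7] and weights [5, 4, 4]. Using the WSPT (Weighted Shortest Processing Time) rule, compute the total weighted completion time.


Compute p/w ratios and sort ascending (WSPT): [(4, 4), (7, 4), (10, 5)]
Compute weighted completion times:
  Job (p=4,w=4): C=4, w*C=4*4=16
  Job (p=7,w=4): C=11, w*C=4*11=44
  Job (p=10,w=5): C=21, w*C=5*21=105
Total weighted completion time = 165

165


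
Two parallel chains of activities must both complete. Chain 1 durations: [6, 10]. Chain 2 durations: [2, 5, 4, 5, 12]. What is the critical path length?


Path A total = 6 + 10 = 16
Path B total = 2 + 5 + 4 + 5 + 12 = 28
Critical path = longest path = max(16, 28) = 28

28


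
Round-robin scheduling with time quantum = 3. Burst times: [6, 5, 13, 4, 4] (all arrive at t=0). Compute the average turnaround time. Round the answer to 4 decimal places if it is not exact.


Time quantum = 3
Execution trace:
  J1 runs 3 units, time = 3
  J2 runs 3 units, time = 6
  J3 runs 3 units, time = 9
  J4 runs 3 units, time = 12
  J5 runs 3 units, time = 15
  J1 runs 3 units, time = 18
  J2 runs 2 units, time = 20
  J3 runs 3 units, time = 23
  J4 runs 1 units, time = 24
  J5 runs 1 units, time = 25
  J3 runs 3 units, time = 28
  J3 runs 3 units, time = 31
  J3 runs 1 units, time = 32
Finish times: [18, 20, 32, 24, 25]
Average turnaround = 119/5 = 23.8

23.8


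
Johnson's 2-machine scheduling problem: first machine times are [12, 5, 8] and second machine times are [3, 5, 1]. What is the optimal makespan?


Apply Johnson's rule:
  Group 1 (a <= b): [(2, 5, 5)]
  Group 2 (a > b): [(1, 12, 3), (3, 8, 1)]
Optimal job order: [2, 1, 3]
Schedule:
  Job 2: M1 done at 5, M2 done at 10
  Job 1: M1 done at 17, M2 done at 20
  Job 3: M1 done at 25, M2 done at 26
Makespan = 26

26


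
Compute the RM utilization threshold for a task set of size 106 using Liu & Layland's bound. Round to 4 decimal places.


Compute 2^(1/106) = 1.0065605511
Subtract 1: 1.0065605511 - 1 = 0.0065605511
Multiply by n: 106 * 0.0065605511 = 0.6954184166
Round to 4 dp: 0.6954

0.6954


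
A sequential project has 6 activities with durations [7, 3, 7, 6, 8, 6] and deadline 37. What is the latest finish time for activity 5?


LF(activity 5) = deadline - sum of successor durations
Successors: activities 6 through 6 with durations [6]
Sum of successor durations = 6
LF = 37 - 6 = 31

31


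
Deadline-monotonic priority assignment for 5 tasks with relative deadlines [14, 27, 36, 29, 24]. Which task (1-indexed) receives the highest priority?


Sort tasks by relative deadline (ascending):
  Task 1: deadline = 14
  Task 5: deadline = 24
  Task 2: deadline = 27
  Task 4: deadline = 29
  Task 3: deadline = 36
Priority order (highest first): [1, 5, 2, 4, 3]
Highest priority task = 1

1


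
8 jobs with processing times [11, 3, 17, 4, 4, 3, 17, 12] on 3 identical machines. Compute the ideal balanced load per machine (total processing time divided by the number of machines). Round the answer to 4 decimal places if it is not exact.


Total processing time = 11 + 3 + 17 + 4 + 4 + 3 + 17 + 12 = 71
Number of machines = 3
Ideal balanced load = 71 / 3 = 23.6667

23.6667


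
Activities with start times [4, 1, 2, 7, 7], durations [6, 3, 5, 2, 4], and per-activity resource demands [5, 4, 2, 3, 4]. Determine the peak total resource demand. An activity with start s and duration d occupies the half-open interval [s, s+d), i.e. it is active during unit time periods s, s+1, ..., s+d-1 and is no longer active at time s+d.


Each activity i is active on [start_i, start_i + duration_i).
Compute total resource usage per time slot:
  t=0: active resources = [], total = 0
  t=1: active resources = [4], total = 4
  t=2: active resources = [4, 2], total = 6
  t=3: active resources = [4, 2], total = 6
  t=4: active resources = [5, 2], total = 7
  t=5: active resources = [5, 2], total = 7
  t=6: active resources = [5, 2], total = 7
  t=7: active resources = [5, 3, 4], total = 12
  t=8: active resources = [5, 3, 4], total = 12
  t=9: active resources = [5, 4], total = 9
  t=10: active resources = [4], total = 4
Peak resource demand = 12

12


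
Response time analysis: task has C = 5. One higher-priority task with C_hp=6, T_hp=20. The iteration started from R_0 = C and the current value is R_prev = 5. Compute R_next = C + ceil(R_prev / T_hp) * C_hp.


R_next = C + ceil(R_prev / T_hp) * C_hp
ceil(5 / 20) = ceil(0.25) = 1
Interference = 1 * 6 = 6
R_next = 5 + 6 = 11

11


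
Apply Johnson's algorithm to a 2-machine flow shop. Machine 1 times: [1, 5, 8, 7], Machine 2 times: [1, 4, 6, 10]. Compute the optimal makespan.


Apply Johnson's rule:
  Group 1 (a <= b): [(1, 1, 1), (4, 7, 10)]
  Group 2 (a > b): [(3, 8, 6), (2, 5, 4)]
Optimal job order: [1, 4, 3, 2]
Schedule:
  Job 1: M1 done at 1, M2 done at 2
  Job 4: M1 done at 8, M2 done at 18
  Job 3: M1 done at 16, M2 done at 24
  Job 2: M1 done at 21, M2 done at 28
Makespan = 28

28


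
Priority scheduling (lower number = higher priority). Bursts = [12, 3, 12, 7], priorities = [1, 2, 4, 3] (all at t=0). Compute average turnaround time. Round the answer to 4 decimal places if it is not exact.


Sort by priority (ascending = highest first):
Order: [(1, 12), (2, 3), (3, 7), (4, 12)]
Completion times:
  Priority 1, burst=12, C=12
  Priority 2, burst=3, C=15
  Priority 3, burst=7, C=22
  Priority 4, burst=12, C=34
Average turnaround = 83/4 = 20.75

20.75


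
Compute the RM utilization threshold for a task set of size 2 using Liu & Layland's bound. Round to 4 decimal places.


Compute 2^(1/2) = 1.4142135624
Subtract 1: 1.4142135624 - 1 = 0.4142135624
Multiply by n: 2 * 0.4142135624 = 0.8284271248
Round to 4 dp: 0.8284

0.8284


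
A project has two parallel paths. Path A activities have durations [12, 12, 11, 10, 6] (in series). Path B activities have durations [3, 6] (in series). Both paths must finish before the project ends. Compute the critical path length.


Path A total = 12 + 12 + 11 + 10 + 6 = 51
Path B total = 3 + 6 = 9
Critical path = longest path = max(51, 9) = 51

51


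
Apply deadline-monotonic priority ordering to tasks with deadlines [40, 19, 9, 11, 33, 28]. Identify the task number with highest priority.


Sort tasks by relative deadline (ascending):
  Task 3: deadline = 9
  Task 4: deadline = 11
  Task 2: deadline = 19
  Task 6: deadline = 28
  Task 5: deadline = 33
  Task 1: deadline = 40
Priority order (highest first): [3, 4, 2, 6, 5, 1]
Highest priority task = 3

3


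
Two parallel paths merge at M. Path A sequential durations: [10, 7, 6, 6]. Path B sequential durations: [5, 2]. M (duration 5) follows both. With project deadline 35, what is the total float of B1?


Forward pass: ES(B1) = sum of predecessors on chain B = 0
EF = ES + duration = 0 + 5 = 5
Backward pass: LF(M) = deadline = 35; LS(M) = 35 - 5 = 30
LF(B1) = LS(M) - sum(successors on chain B) = 30 - 2 = 28
LS = LF - duration = 28 - 5 = 23
Total float = LS - ES = 23 - 0 = 23

23


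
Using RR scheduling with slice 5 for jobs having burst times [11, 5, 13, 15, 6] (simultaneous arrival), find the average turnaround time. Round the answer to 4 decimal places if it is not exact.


Time quantum = 5
Execution trace:
  J1 runs 5 units, time = 5
  J2 runs 5 units, time = 10
  J3 runs 5 units, time = 15
  J4 runs 5 units, time = 20
  J5 runs 5 units, time = 25
  J1 runs 5 units, time = 30
  J3 runs 5 units, time = 35
  J4 runs 5 units, time = 40
  J5 runs 1 units, time = 41
  J1 runs 1 units, time = 42
  J3 runs 3 units, time = 45
  J4 runs 5 units, time = 50
Finish times: [42, 10, 45, 50, 41]
Average turnaround = 188/5 = 37.6

37.6


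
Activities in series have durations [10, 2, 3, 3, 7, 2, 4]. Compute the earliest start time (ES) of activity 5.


Activity 5 starts after activities 1 through 4 complete.
Predecessor durations: [10, 2, 3, 3]
ES = 10 + 2 + 3 + 3 = 18

18


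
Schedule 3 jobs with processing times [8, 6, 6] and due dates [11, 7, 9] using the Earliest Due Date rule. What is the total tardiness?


Sort by due date (EDD order): [(6, 7), (6, 9), (8, 11)]
Compute completion times and tardiness:
  Job 1: p=6, d=7, C=6, tardiness=max(0,6-7)=0
  Job 2: p=6, d=9, C=12, tardiness=max(0,12-9)=3
  Job 3: p=8, d=11, C=20, tardiness=max(0,20-11)=9
Total tardiness = 12

12


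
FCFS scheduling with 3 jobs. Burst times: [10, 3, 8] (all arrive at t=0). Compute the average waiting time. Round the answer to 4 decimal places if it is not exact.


FCFS order (as given): [10, 3, 8]
Waiting times:
  Job 1: wait = 0
  Job 2: wait = 10
  Job 3: wait = 13
Sum of waiting times = 23
Average waiting time = 23/3 = 7.6667

7.6667


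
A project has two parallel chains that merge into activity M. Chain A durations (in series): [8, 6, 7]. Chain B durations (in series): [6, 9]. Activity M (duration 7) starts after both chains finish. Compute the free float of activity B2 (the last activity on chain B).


ES(B2) = sum of predecessors on chain B = 6
EF(B2) = ES + duration = 6 + 9 = 15
Successor of B2 is M. ES(M) = max(sum(A), sum(B)) = max(21, 15) = 21
Free float = ES(successor) - EF(current) = 21 - 15 = 6

6


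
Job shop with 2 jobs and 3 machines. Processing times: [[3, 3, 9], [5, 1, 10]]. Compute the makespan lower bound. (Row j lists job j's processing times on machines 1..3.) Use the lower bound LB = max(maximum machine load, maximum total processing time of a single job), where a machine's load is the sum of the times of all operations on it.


Machine loads:
  Machine 1: 3 + 5 = 8
  Machine 2: 3 + 1 = 4
  Machine 3: 9 + 10 = 19
Max machine load = 19
Job totals:
  Job 1: 15
  Job 2: 16
Max job total = 16
Lower bound = max(19, 16) = 19

19


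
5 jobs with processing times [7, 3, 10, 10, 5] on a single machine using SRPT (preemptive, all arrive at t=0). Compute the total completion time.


Since all jobs arrive at t=0, SRPT equals SPT ordering.
SPT order: [3, 5, 7, 10, 10]
Completion times:
  Job 1: p=3, C=3
  Job 2: p=5, C=8
  Job 3: p=7, C=15
  Job 4: p=10, C=25
  Job 5: p=10, C=35
Total completion time = 3 + 8 + 15 + 25 + 35 = 86

86


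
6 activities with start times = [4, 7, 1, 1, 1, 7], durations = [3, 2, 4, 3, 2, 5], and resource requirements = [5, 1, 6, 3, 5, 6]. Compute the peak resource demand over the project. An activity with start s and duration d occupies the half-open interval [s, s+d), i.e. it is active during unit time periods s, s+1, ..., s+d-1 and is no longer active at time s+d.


Each activity i is active on [start_i, start_i + duration_i).
Compute total resource usage per time slot:
  t=0: active resources = [], total = 0
  t=1: active resources = [6, 3, 5], total = 14
  t=2: active resources = [6, 3, 5], total = 14
  t=3: active resources = [6, 3], total = 9
  t=4: active resources = [5, 6], total = 11
  t=5: active resources = [5], total = 5
  t=6: active resources = [5], total = 5
  t=7: active resources = [1, 6], total = 7
  t=8: active resources = [1, 6], total = 7
  t=9: active resources = [6], total = 6
  t=10: active resources = [6], total = 6
  t=11: active resources = [6], total = 6
Peak resource demand = 14

14


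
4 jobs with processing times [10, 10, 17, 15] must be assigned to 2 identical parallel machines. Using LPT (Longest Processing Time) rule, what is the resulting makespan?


Sort jobs in decreasing order (LPT): [17, 15, 10, 10]
Assign each job to the least loaded machine:
  Machine 1: jobs [17, 10], load = 27
  Machine 2: jobs [15, 10], load = 25
Makespan = max load = 27

27
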